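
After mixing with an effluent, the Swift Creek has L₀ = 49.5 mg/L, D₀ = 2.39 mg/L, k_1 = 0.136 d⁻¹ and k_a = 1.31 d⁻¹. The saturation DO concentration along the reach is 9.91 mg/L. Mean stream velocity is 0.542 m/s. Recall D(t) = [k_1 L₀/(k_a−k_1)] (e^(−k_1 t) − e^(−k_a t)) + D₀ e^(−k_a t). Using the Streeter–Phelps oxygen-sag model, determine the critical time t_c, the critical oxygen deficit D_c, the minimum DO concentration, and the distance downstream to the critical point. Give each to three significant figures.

t_c = [1/(k_a−k_1)] ln[(k_a/k_1)(1 − D₀(k_a−k_1)/(k_1 L₀))]
= [1/(1.31−0.136)] ln[(1.31/0.136)(1 − 2.39×1.174/(0.136×49.5))]
= (1/1.174) ln[9.632 × 0.5832] = 0.8518 × ln(5.618) = 0.8518 × 1.726 = 1.470 d.
D_c = (k_1/k_a) L₀ e^(−k_1 t_c) = (0.136/1.31) × 49.5 × e^(−0.136×1.470) = 0.1038 × 49.5 × 0.8188 = 4.208 mg/L.
Minimum DO = C_s − D_c = 9.91 − 4.208 = 5.702 mg/L.
x_c = v t_c = 0.542 m/s × 1.470 d × 86400 s/d = 68840 m ≈ 68.8 km.

t_c ≈ 1.47 d; D_c ≈ 4.21 mg/L; min DO ≈ 5.70 mg/L; x_c ≈ 68.8 km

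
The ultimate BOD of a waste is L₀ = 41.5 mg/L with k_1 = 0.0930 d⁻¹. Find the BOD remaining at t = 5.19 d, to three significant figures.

L ≈ 25.6 mg/L

L_t = L₀ e^(−k_1 t) = 41.5 × e^(−0.0930×5.19) = 41.5 × 0.6171 = 25.61 mg/L.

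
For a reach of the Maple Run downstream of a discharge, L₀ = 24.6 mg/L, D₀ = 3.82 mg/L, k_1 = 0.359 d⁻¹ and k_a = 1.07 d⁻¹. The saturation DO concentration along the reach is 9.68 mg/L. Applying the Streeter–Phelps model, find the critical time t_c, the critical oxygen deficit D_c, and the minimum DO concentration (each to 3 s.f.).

t_c ≈ 1.02 d; D_c ≈ 5.72 mg/L; min DO ≈ 3.96 mg/L

At the critical point dD/dt = 0, so k_1 L₀ e^(−k_1 t) = k_a D. Substituting D(t) from the Streeter–Phelps equation and solving for t gives
t_c = ln[(k_a/k_1)(1 − D₀(k_a−k_1)/(k_1 L₀))] / (k_a−k_1).
Here k_a−k_1 = 0.7110 d⁻¹ and 1 − D₀(k_a−k_1)/(k_1 L₀) = 1 − 3.82×0.7110/(0.359×24.6) = 0.6925, so
t_c = ln(2.981 × 0.6925) / 0.7110 = 0.7246 / 0.7110 = 1.019 d.
L(t_c) = L₀ e^(−k_1 t_c) = 24.6 × 0.6936 = 17.06 mg/L, and at the critical point k_a D_c = k_1 L, so D_c = (0.359/1.07) × 17.06 = 5.725 mg/L.
Minimum DO = C_s − D_c = 9.68 − 5.725 = 3.955 mg/L.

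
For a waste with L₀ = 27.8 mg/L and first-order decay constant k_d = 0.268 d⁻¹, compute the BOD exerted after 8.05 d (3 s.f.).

y_t = L₀(1 − e^(−k_d t)) = 27.8 × (1 − e^(−0.268×8.05))
= 27.8 × (1 − 0.1156) = 27.8 × 0.8844 = 24.59 mg/L.

y ≈ 24.6 mg/L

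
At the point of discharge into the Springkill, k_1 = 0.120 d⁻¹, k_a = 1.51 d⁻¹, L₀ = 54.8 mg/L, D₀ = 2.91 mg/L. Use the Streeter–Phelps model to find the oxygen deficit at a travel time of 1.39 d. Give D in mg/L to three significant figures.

k_1 L₀/(k_a−k_1) = 0.120×54.8/(1.51−0.120) = 6.576/1.390 = 4.731 mg/L.
e^(−k_1 t) = e^(−0.120×1.390) = 0.8464; e^(−k_a t) = e^(−1.51×1.390) = 0.1226.
D = 4.731 × (0.8464 − 0.1226) + 2.91 × 0.1226 = 3.424 + 0.3567 = 3.781 mg/L.

D ≈ 3.78 mg/L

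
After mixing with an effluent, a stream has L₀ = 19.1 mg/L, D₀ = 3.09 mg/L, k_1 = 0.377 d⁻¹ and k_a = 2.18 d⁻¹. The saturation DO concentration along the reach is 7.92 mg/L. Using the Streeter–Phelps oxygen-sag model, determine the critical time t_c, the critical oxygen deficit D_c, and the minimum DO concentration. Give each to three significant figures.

t_c ≈ 0.149 d; D_c ≈ 3.12 mg/L; min DO ≈ 4.80 mg/L

With k_a/k_1 = 5.782 and 1 − D₀(k_a−k_1)/(k_1 L₀) = 0.2263,
t_c = ln(5.782 × 0.2263) / (2.18 − 0.377) = ln(1.309) / 1.803 = 0.2689/1.803 = 0.1491 d.
L(t_c) = L₀ e^(−k_1 t_c) = 19.1 × 0.9453 = 18.06 mg/L, and at the critical point k_a D_c = k_1 L, so D_c = (0.377/2.18) × 18.06 = 3.122 mg/L.
Minimum DO = C_s − D_c = 7.92 − 3.122 = 4.798 mg/L.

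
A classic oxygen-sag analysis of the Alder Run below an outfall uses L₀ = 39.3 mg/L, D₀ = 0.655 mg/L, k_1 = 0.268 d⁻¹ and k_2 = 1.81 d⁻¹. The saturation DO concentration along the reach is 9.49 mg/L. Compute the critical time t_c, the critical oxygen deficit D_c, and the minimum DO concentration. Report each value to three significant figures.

t_c ≈ 1.17 d; D_c ≈ 4.25 mg/L; min DO ≈ 5.24 mg/L

With k_2/k_1 = 6.754 and 1 − D₀(k_2−k_1)/(k_1 L₀) = 0.9041,
t_c = ln(6.754 × 0.9041) / (1.81 − 0.268) = ln(6.106) / 1.542 = 1.809/1.542 = 1.173 d.
L(t_c) = L₀ e^(−k_1 t_c) = 39.3 × 0.7302 = 28.70 mg/L, and at the critical point k_2 D_c = k_1 L, so D_c = (0.268/1.81) × 28.70 = 4.249 mg/L.
Minimum DO = C_s − D_c = 9.49 − 4.249 = 5.241 mg/L.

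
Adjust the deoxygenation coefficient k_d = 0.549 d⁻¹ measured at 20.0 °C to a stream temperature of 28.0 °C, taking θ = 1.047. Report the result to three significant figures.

k_d ≈ 0.793 d⁻¹

k_d(T₂) = k_d(T₁) · θ^(T₂−T₁) = 0.549 × 1.047^(28.0−20.0)
= 0.549 × 1.047^8.00 = 0.549 × 1.444 = 0.7928 d⁻¹.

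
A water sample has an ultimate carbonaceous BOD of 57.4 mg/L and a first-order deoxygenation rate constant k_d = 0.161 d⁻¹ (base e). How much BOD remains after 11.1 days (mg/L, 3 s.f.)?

L ≈ 9.61 mg/L

L_t = L₀ e^(−k_d t) = 57.4 × e^(−0.161×11.1) = 57.4 × 0.1674 = 9.611 mg/L.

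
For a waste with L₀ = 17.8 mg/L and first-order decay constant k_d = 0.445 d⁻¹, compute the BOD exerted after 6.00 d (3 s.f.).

y_t = L₀(1 − e^(−k_d t)) = 17.8 × (1 − e^(−0.445×6.00))
= 17.8 × (1 − 0.06925) = 17.8 × 0.9307 = 16.57 mg/L.

y ≈ 16.6 mg/L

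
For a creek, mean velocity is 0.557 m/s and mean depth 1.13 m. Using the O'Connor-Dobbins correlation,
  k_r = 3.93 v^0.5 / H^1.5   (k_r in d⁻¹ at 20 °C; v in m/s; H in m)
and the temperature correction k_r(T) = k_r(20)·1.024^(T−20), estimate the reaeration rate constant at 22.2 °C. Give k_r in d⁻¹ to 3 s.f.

k_r(20) = 3.93 × 0.557^0.5 / 1.13^1.5 = 3.93 × 0.7463 / 1.201 = 2.442 d⁻¹.
k_r(22.2) = 2.442 × 1.024^(22.2−20) = 2.442 × 1.054 = 2.573 d⁻¹.

k_r ≈ 2.57 d⁻¹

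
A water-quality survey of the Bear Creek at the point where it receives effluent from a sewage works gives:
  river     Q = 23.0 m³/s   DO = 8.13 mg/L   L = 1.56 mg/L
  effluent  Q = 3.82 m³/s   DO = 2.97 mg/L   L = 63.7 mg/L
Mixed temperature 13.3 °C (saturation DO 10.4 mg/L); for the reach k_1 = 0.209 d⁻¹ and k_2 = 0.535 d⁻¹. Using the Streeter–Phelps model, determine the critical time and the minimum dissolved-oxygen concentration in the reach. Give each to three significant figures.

t_c ≈ 1.05 d; minimum DO ≈ 7.13 mg/L

Mixed DO = (23.0×8.13 + 3.82×2.97)/(23.0+3.82) = 198.3/26.82 = 7.395 mg/L.
Mixed L₀ = (23.0×1.56 + 3.82×63.7)/(26.82) = 279.2/26.82 = 10.41 mg/L.
Initial deficit D₀ = C_s − DO₀ = 10.4 − 7.395 = 3.005 mg/L.
t_c = (1/0.3260) ln[(0.535/0.209)(1 − 3.005×0.3260/(0.209×10.41))] = 3.067 × ln(1.407) = 1.048 d.
D_c = (0.209/0.535) × 10.41 × e^(−0.209×1.048) = 0.3907 × 10.41 × 0.8033 = 3.267 mg/L.
Minimum DO = 10.4 − 3.267 = 7.133 mg/L.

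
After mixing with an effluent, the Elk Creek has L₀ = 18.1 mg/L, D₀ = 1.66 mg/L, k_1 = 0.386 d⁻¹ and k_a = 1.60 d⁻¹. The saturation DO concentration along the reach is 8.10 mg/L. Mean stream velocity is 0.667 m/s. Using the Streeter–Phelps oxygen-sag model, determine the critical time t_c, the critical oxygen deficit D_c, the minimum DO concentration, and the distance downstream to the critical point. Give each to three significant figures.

t_c ≈ 0.891 d; D_c ≈ 3.10 mg/L; min DO ≈ 5.00 mg/L; x_c ≈ 51.3 km

With k_a/k_1 = 4.145 and 1 − D₀(k_a−k_1)/(k_1 L₀) = 0.7116,
t_c = ln(4.145 × 0.7116) / (1.60 − 0.386) = ln(2.949) / 1.214 = 1.082/1.214 = 0.8910 d.
L(t_c) = L₀ e^(−k_1 t_c) = 18.1 × 0.7090 = 12.83 mg/L, and at the critical point k_a D_c = k_1 L, so D_c = (0.386/1.60) × 12.83 = 3.096 mg/L.
Minimum DO = C_s − D_c = 8.10 − 3.096 = 5.004 mg/L.
x_c = v t_c = 0.667 m/s × 0.8910 d × 86400 s/d = 51340 m ≈ 51.3 km.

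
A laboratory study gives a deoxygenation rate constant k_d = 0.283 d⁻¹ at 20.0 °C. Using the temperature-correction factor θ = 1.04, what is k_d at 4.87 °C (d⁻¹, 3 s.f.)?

k_d(T₂) = k_d(T₁) · θ^(T₂−T₁) = 0.283 × 1.04^(4.87−20.0)
= 0.283 × 1.04^-15.1 = 0.283 × 0.5524 = 0.1563 d⁻¹.

k_d ≈ 0.156 d⁻¹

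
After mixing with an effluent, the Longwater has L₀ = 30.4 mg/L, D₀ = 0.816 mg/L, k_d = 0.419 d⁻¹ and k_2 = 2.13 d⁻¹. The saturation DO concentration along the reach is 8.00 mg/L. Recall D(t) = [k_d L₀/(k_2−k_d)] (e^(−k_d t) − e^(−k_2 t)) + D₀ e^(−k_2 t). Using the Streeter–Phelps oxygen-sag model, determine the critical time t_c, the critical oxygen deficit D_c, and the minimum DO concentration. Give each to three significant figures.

t_c = [1/(k_2−k_d)] ln[(k_2/k_d)(1 − D₀(k_2−k_d)/(k_d L₀))]
= [1/(2.13−0.419)] ln[(2.13/0.419)(1 − 0.816×1.711/(0.419×30.4))]
= (1/1.711) ln[5.084 × 0.8904] = 0.5845 × ln(4.526) = 0.5845 × 1.510 = 0.8825 d.
L(t_c) = L₀ e^(−k_d t_c) = 30.4 × 0.6909 = 21.00 mg/L, and at the critical point k_2 D_c = k_d L, so D_c = (0.419/2.13) × 21.00 = 4.132 mg/L.
Minimum DO = C_s − D_c = 8.00 − 4.132 = 3.868 mg/L.

t_c ≈ 0.882 d; D_c ≈ 4.13 mg/L; min DO ≈ 3.87 mg/L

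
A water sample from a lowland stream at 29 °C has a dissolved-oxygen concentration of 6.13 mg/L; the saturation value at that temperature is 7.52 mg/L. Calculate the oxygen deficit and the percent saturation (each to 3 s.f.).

D = C_s − C = 7.52 − 6.13 = 1.39 mg/L.
% saturation = 6.13/7.52 × 100 = 81.5 %.

D ≈ 1.39 mg/L; 81.5 % saturation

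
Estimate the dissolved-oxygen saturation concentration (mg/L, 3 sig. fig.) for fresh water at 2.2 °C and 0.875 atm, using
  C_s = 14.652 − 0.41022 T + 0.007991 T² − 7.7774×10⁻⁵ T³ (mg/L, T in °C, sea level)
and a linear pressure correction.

At sea level: C_s = 14.652 − 0.41022×2.2 + 0.007991×2.2² − 7.7774×10⁻⁵×2.2³ = 13.79 mg/L.
Pressure correction: C_s' = 13.79 × 0.875 = 12.06 mg/L.

C_s ≈ 12.1 mg/L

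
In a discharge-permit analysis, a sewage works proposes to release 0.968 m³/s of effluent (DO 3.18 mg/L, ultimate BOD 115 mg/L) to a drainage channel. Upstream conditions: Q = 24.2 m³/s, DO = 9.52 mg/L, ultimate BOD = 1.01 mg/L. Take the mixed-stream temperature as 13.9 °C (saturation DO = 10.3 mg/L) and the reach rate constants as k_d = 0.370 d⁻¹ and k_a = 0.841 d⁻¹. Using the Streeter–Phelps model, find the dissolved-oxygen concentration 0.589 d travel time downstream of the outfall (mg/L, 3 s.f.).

Mixed DO = (24.2×9.52 + 0.968×3.18)/(24.2+0.968) = 233.5/25.17 = 9.276 mg/L.
Mixed L₀ = (24.2×1.01 + 0.968×115)/(25.17) = 135.8/25.17 = 5.394 mg/L.
Initial deficit D₀ = C_s − DO₀ = 10.3 − 9.276 = 1.024 mg/L.
D(0.589) = [0.370×5.394/(0.841−0.370)](e^(−0.370×0.589) − e^(−0.841×0.589)) + 1.024 e^(−0.841×0.589)
= 4.238 × (0.8042 − 0.6094) + 1.024 × 0.6094 = 1.449 mg/L.
DO = 10.3 − 1.449 = 8.851 mg/L.

DO ≈ 8.85 mg/L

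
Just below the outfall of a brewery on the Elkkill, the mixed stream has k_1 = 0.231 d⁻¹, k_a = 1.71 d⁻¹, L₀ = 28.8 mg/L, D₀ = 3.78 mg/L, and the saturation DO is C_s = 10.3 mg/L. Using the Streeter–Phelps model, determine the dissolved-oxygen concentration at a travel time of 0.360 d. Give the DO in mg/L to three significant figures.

k_1 L₀/(k_a−k_1) = 0.231×28.8/(1.71−0.231) = 6.653/1.479 = 4.498 mg/L.
e^(−k_1 t) = e^(−0.231×0.3600) = 0.9202; e^(−k_a t) = e^(−1.71×0.3600) = 0.5403.
D = 4.498 × (0.9202 − 0.5403) + 3.78 × 0.5403 = 1.709 + 2.042 = 3.751 mg/L.
DO = C_s − D = 10.3 − 3.751 = 6.549 mg/L.

DO ≈ 6.55 mg/L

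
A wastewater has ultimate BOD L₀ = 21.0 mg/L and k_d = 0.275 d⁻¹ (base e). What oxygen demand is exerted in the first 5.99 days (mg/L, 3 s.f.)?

y_t = L₀(1 − e^(−k_d t)) = 21.0 × (1 − e^(−0.275×5.99))
= 21.0 × (1 − 0.1926) = 21.0 × 0.8074 = 16.96 mg/L.

y ≈ 17.0 mg/L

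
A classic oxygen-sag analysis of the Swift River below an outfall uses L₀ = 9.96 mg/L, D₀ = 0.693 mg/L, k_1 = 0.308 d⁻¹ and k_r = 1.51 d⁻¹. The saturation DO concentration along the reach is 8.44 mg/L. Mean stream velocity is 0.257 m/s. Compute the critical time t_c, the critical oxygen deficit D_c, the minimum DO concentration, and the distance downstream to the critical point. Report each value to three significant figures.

t_c ≈ 1.06 d; D_c ≈ 1.47 mg/L; min DO ≈ 6.97 mg/L; x_c ≈ 23.5 km

At the critical point dD/dt = 0, so k_1 L₀ e^(−k_1 t) = k_r D. Substituting D(t) from the Streeter–Phelps equation and solving for t gives
t_c = ln[(k_r/k_1)(1 − D₀(k_r−k_1)/(k_1 L₀))] / (k_r−k_1).
Here k_r−k_1 = 1.202 d⁻¹ and 1 − D₀(k_r−k_1)/(k_1 L₀) = 1 − 0.693×1.202/(0.308×9.96) = 0.7285, so
t_c = ln(4.903 × 0.7285) / 1.202 = 1.273 / 1.202 = 1.059 d.
L(t_c) = L₀ e^(−k_1 t_c) = 9.96 × 0.7217 = 7.188 mg/L, and at the critical point k_r D_c = k_1 L, so D_c = (0.308/1.51) × 7.188 = 1.466 mg/L.
Minimum DO = C_s − D_c = 8.44 − 1.466 = 6.974 mg/L.
x_c = v t_c = 0.257 m/s × 1.059 d × 86400 s/d = 23520 m ≈ 23.5 km.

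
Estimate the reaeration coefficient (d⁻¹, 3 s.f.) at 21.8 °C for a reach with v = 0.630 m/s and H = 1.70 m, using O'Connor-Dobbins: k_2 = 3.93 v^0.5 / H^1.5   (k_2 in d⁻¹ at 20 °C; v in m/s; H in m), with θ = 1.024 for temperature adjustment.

k_2(20) = 3.93 × 0.630^0.5 / 1.70^1.5 = 3.93 × 0.7937 / 2.217 = 1.407 d⁻¹.
k_2(21.8) = 1.407 × 1.024^(21.8−20) = 1.407 × 1.044 = 1.469 d⁻¹.

k_2 ≈ 1.47 d⁻¹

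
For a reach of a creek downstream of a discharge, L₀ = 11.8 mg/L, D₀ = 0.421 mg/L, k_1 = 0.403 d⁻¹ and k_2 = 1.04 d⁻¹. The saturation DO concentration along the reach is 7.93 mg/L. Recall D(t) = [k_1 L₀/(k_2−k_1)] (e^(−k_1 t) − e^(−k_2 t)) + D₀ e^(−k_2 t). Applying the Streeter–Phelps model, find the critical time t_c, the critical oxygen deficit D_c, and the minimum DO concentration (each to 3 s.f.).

t_c ≈ 1.40 d; D_c ≈ 2.60 mg/L; min DO ≈ 5.33 mg/L

At the critical point dD/dt = 0, so k_1 L₀ e^(−k_1 t) = k_2 D. Substituting D(t) from the Streeter–Phelps equation and solving for t gives
t_c = ln[(k_2/k_1)(1 − D₀(k_2−k_1)/(k_1 L₀))] / (k_2−k_1).
Here k_2−k_1 = 0.6370 d⁻¹ and 1 − D₀(k_2−k_1)/(k_1 L₀) = 1 − 0.421×0.6370/(0.403×11.8) = 0.9436, so
t_c = ln(2.581 × 0.9436) / 0.6370 = 0.8900 / 0.6370 = 1.397 d.
L(t_c) = L₀ e^(−k_1 t_c) = 11.8 × 0.5695 = 6.720 mg/L, and at the critical point k_2 D_c = k_1 L, so D_c = (0.403/1.04) × 6.720 = 2.604 mg/L.
Minimum DO = C_s − D_c = 7.93 − 2.604 = 5.326 mg/L.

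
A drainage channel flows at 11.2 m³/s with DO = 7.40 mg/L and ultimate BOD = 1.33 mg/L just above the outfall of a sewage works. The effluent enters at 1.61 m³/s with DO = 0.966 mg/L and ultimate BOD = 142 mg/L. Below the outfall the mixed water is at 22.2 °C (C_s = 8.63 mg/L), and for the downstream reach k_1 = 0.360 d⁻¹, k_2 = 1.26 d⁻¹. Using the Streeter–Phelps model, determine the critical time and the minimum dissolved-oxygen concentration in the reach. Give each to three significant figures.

t_c ≈ 1.05 d; minimum DO ≈ 4.90 mg/L

Mixed DO = (11.2×7.40 + 1.61×0.966)/(11.2+1.61) = 84.44/12.81 = 6.591 mg/L.
Mixed L₀ = (11.2×1.33 + 1.61×142)/(12.81) = 243.5/12.81 = 19.01 mg/L.
Initial deficit D₀ = C_s − DO₀ = 8.63 − 6.591 = 2.039 mg/L.
t_c = (1/0.9000) ln[(1.26/0.360)(1 − 2.039×0.9000/(0.360×19.01))] = 1.111 × ln(2.562) = 1.045 d.
D_c = (0.360/1.26) × 19.01 × e^(−0.360×1.045) = 0.2857 × 19.01 × 0.6864 = 3.728 mg/L.
Minimum DO = 8.63 − 3.728 = 4.902 mg/L.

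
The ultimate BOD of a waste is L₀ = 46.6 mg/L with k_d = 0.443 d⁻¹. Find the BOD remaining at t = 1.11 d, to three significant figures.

L ≈ 28.5 mg/L

L_t = L₀ e^(−k_d t) = 46.6 × e^(−0.443×1.11) = 46.6 × 0.6116 = 28.50 mg/L.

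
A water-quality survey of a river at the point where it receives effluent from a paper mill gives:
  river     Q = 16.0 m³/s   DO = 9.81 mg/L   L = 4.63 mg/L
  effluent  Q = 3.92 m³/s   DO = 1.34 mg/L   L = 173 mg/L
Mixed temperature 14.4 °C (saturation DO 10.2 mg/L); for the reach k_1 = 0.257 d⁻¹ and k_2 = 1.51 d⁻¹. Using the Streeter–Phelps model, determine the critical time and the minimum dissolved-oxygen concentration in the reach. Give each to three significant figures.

Mixed DO = (16.0×9.81 + 3.92×1.34)/(16.0+3.92) = 162.2/19.92 = 8.143 mg/L.
Mixed L₀ = (16.0×4.63 + 3.92×173)/(19.92) = 752.2/19.92 = 37.76 mg/L.
Initial deficit D₀ = C_s − DO₀ = 10.2 − 8.143 = 2.057 mg/L.
t_c = (1/1.253) ln[(1.51/0.257)(1 − 2.057×1.253/(0.257×37.76))] = 0.7981 × ln(4.315) = 1.167 d.
D_c = (0.257/1.51) × 37.76 × e^(−0.257×1.167) = 0.1702 × 37.76 × 0.7409 = 4.762 mg/L.
Minimum DO = 10.2 − 4.762 = 5.438 mg/L.

t_c ≈ 1.17 d; minimum DO ≈ 5.44 mg/L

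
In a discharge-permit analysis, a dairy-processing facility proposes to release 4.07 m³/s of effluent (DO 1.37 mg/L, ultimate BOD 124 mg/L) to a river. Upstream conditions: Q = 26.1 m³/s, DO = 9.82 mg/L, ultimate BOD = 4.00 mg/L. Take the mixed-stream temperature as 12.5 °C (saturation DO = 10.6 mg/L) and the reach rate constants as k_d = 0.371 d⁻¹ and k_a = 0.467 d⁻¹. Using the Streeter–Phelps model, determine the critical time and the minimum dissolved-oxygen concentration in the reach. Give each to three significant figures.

Mixed DO = (26.1×9.82 + 4.07×1.37)/(26.1+4.07) = 261.9/30.17 = 8.680 mg/L.
Mixed L₀ = (26.1×4.00 + 4.07×124)/(30.17) = 609.1/30.17 = 20.19 mg/L.
Initial deficit D₀ = C_s − DO₀ = 10.6 − 8.680 = 1.920 mg/L.
t_c = (1/0.09600) ln[(0.467/0.371)(1 − 1.920×0.09600/(0.371×20.19))] = 10.42 × ln(1.228) = 2.138 d.
D_c = (0.371/0.467) × 20.19 × e^(−0.371×2.138) = 0.7944 × 20.19 × 0.4525 = 7.257 mg/L.
Minimum DO = 10.6 − 7.257 = 3.343 mg/L.

t_c ≈ 2.14 d; minimum DO ≈ 3.34 mg/L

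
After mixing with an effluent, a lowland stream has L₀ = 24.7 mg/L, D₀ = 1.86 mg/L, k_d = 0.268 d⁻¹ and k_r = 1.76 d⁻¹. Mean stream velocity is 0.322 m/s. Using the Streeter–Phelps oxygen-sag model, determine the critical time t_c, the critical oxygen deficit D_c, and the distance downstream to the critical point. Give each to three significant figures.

t_c ≈ 0.897 d; D_c ≈ 2.96 mg/L; x_c ≈ 25.0 km

With k_r/k_d = 6.567 and 1 − D₀(k_r−k_d)/(k_d L₀) = 0.5808,
t_c = ln(6.567 × 0.5808) / (1.76 − 0.268) = ln(3.814) / 1.492 = 1.339/1.492 = 0.8972 d.
D_c = (k_d/k_r) L₀ e^(−k_d t_c) = (0.268/1.76) × 24.7 × e^(−0.268×0.8972) = 0.1523 × 24.7 × 0.7863 = 2.957 mg/L.
x_c = v t_c = 0.322 m/s × 0.8972 d × 86400 s/d = 24960 m ≈ 25.0 km.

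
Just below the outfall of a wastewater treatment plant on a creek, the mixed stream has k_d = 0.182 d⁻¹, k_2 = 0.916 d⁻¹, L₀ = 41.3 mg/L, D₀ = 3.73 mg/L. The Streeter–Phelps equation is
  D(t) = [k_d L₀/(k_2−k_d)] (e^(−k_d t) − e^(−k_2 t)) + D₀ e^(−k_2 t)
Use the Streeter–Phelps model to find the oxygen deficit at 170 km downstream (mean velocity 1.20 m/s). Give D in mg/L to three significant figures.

D ≈ 6.15 mg/L

Travel time t = x/v = 170 km / (1.20 m/s) = 170000 m / 1.20 m/s = 141700 s = 1.640 d.
k_d L₀/(k_2−k_d) = 0.182×41.3/(0.916−0.182) = 7.517/0.7340 = 10.24 mg/L.
e^(−k_d t) = e^(−0.182×1.640) = 0.7420; e^(−k_2 t) = e^(−0.916×1.640) = 0.2227.
D = 10.24 × (0.7420 − 0.2227) + 3.73 × 0.2227 = 5.318 + 0.8307 = 6.149 mg/L.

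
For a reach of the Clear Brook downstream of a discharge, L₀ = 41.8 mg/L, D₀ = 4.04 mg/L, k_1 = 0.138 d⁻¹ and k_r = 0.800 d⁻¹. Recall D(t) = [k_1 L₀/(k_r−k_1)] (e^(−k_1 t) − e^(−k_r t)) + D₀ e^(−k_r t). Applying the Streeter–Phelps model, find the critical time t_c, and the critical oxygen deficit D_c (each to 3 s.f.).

t_c = [1/(k_r−k_1)] ln[(k_r/k_1)(1 − D₀(k_r−k_1)/(k_1 L₀))]
= [1/(0.800−0.138)] ln[(0.800/0.138)(1 − 4.04×0.6620/(0.138×41.8))]
= (1/0.6620) ln[5.797 × 0.5364] = 1.511 × ln(3.109) = 1.511 × 1.134 = 1.714 d.
L(t_c) = L₀ e^(−k_1 t_c) = 41.8 × 0.7894 = 33.00 mg/L, and at the critical point k_r D_c = k_1 L, so D_c = (0.138/0.800) × 33.00 = 5.692 mg/L.

t_c ≈ 1.71 d; D_c ≈ 5.69 mg/L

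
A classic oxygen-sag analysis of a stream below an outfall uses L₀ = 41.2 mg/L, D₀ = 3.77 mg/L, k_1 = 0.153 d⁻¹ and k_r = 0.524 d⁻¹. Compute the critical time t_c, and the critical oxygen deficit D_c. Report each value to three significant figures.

t_c = [1/(k_r−k_1)] ln[(k_r/k_1)(1 − D₀(k_r−k_1)/(k_1 L₀))]
= [1/(0.524−0.153)] ln[(0.524/0.153)(1 − 3.77×0.3710/(0.153×41.2))]
= (1/0.3710) ln[3.425 × 0.7781] = 2.695 × ln(2.665) = 2.695 × 0.9802 = 2.642 d.
L(t_c) = L₀ e^(−k_1 t_c) = 41.2 × 0.6675 = 27.50 mg/L, and at the critical point k_r D_c = k_1 L, so D_c = (0.153/0.524) × 27.50 = 8.030 mg/L.

t_c ≈ 2.64 d; D_c ≈ 8.03 mg/L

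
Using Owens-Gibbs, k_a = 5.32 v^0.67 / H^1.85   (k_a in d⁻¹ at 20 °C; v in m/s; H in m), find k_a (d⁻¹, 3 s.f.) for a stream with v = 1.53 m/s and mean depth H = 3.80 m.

k_a ≈ 0.598 d⁻¹

k_a = 5.32 × 1.53^0.67 / 3.80^1.85 = 5.32 × 1.330 / 11.82 = 0.5985 d⁻¹.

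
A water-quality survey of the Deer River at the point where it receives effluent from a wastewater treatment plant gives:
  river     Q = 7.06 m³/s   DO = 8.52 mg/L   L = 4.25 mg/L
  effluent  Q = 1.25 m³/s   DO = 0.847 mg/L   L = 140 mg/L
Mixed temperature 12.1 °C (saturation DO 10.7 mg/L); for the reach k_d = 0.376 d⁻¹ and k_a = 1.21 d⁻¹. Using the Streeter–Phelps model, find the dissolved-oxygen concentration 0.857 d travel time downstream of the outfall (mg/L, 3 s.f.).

Mixed DO = (7.06×8.52 + 1.25×0.847)/(7.06+1.25) = 61.21/8.310 = 7.366 mg/L.
Mixed L₀ = (7.06×4.25 + 1.25×140)/(8.310) = 205.0/8.310 = 24.67 mg/L.
Initial deficit D₀ = C_s − DO₀ = 10.7 − 7.366 = 3.334 mg/L.
D(0.857) = [0.376×24.67/(1.21−0.376)](e^(−0.376×0.857) − e^(−1.21×0.857)) + 3.334 e^(−1.21×0.857)
= 11.12 × (0.7245 − 0.3545) + 3.334 × 0.3545 = 5.297 mg/L.
DO = 10.7 − 5.297 = 5.403 mg/L.

DO ≈ 5.40 mg/L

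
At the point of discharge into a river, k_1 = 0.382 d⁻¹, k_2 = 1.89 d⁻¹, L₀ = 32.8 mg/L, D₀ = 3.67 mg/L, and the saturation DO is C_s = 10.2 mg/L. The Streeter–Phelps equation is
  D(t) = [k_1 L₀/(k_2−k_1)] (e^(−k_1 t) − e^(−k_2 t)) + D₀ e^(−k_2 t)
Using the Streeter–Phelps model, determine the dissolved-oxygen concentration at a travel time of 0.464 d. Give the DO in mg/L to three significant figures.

DO ≈ 5.17 mg/L

k_1 L₀/(k_2−k_1) = 0.382×32.8/(1.89−0.382) = 12.53/1.508 = 8.309 mg/L.
e^(−k_1 t) = e^(−0.382×0.4640) = 0.8376; e^(−k_2 t) = e^(−1.89×0.4640) = 0.4160.
D = 8.309 × (0.8376 − 0.4160) + 3.67 × 0.4160 = 3.502 + 1.527 = 5.029 mg/L.
DO = C_s − D = 10.2 − 5.029 = 5.171 mg/L.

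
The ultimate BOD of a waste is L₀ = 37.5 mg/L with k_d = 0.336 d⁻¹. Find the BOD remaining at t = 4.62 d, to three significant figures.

L_t = L₀ e^(−k_d t) = 37.5 × e^(−0.336×4.62) = 37.5 × 0.2118 = 7.941 mg/L.

L ≈ 7.94 mg/L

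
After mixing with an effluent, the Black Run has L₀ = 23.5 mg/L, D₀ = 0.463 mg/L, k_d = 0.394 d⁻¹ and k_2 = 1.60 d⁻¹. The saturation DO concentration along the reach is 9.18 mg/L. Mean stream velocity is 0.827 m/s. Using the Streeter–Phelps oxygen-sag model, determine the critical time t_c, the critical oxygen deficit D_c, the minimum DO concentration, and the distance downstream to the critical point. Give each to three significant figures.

t_c ≈ 1.11 d; D_c ≈ 3.74 mg/L; min DO ≈ 5.44 mg/L; x_c ≈ 79.3 km

t_c = [1/(k_2−k_d)] ln[(k_2/k_d)(1 − D₀(k_2−k_d)/(k_d L₀))]
= [1/(1.60−0.394)] ln[(1.60/0.394)(1 − 0.463×1.206/(0.394×23.5))]
= (1/1.206) ln[4.061 × 0.9397] = 0.8292 × ln(3.816) = 0.8292 × 1.339 = 1.110 d.
D_c = (k_d/k_2) L₀ e^(−k_d t_c) = (0.394/1.60) × 23.5 × e^(−0.394×1.110) = 0.2462 × 23.5 × 0.6456 = 3.736 mg/L.
Minimum DO = C_s − D_c = 9.18 − 3.736 = 5.444 mg/L.
x_c = v t_c = 0.827 m/s × 1.110 d × 86400 s/d = 79340 m ≈ 79.3 km.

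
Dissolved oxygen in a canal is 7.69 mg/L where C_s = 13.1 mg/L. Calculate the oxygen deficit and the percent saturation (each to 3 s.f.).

D = C_s − C = 13.1 − 7.69 = 5.41 mg/L.
% saturation = 7.69/13.1 × 100 = 58.7 %.

D ≈ 5.41 mg/L; 58.7 % saturation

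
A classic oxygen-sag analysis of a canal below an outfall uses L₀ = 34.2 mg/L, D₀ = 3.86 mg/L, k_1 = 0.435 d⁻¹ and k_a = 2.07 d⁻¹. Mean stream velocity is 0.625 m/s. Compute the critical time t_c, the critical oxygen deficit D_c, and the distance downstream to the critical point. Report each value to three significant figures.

t_c ≈ 0.616 d; D_c ≈ 5.50 mg/L; x_c ≈ 33.3 km

With k_a/k_1 = 4.759 and 1 − D₀(k_a−k_1)/(k_1 L₀) = 0.5758,
t_c = ln(4.759 × 0.5758) / (2.07 − 0.435) = ln(2.740) / 1.635 = 1.008/1.635 = 0.6165 d.
D_c = (k_1/k_a) L₀ e^(−k_1 t_c) = (0.435/2.07) × 34.2 × e^(−0.435×0.6165) = 0.2101 × 34.2 × 0.7648 = 5.496 mg/L.
x_c = v t_c = 0.625 m/s × 0.6165 d × 86400 s/d = 33290 m ≈ 33.3 km.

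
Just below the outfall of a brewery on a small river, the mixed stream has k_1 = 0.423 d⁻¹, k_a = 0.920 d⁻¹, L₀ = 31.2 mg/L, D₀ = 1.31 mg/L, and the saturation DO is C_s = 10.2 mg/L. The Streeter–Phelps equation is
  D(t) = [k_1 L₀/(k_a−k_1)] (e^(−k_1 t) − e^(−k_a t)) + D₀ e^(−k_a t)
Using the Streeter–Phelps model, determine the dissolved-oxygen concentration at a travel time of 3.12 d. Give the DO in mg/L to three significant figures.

DO ≈ 4.54 mg/L

k_1 L₀/(k_a−k_1) = 0.423×31.2/(0.920−0.423) = 13.20/0.4970 = 26.55 mg/L.
e^(−k_1 t) = e^(−0.423×3.120) = 0.2672; e^(−k_a t) = e^(−0.920×3.120) = 0.05668.
D = 26.55 × (0.2672 − 0.05668) + 1.31 × 0.05668 = 5.590 + 0.07425 = 5.665 mg/L.
DO = C_s − D = 10.2 − 5.665 = 4.535 mg/L.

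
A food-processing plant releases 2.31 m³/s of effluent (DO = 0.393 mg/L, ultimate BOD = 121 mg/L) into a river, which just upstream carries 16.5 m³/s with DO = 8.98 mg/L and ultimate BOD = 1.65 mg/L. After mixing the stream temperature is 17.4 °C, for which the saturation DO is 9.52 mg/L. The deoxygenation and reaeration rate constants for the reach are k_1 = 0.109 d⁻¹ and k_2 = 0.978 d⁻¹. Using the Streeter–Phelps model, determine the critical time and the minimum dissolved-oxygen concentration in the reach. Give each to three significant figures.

t_c ≈ 0.785 d; minimum DO ≈ 7.85 mg/L

Mixed DO = (16.5×8.98 + 2.31×0.393)/(16.5+2.31) = 149.1/18.81 = 7.925 mg/L.
Mixed L₀ = (16.5×1.65 + 2.31×121)/(18.81) = 306.7/18.81 = 16.31 mg/L.
Initial deficit D₀ = C_s − DO₀ = 9.52 − 7.925 = 1.595 mg/L.
t_c = (1/0.8690) ln[(0.978/0.109)(1 − 1.595×0.8690/(0.109×16.31))] = 1.151 × ln(1.978) = 0.7848 d.
D_c = (0.109/0.978) × 16.31 × e^(−0.109×0.7848) = 0.1115 × 16.31 × 0.9180 = 1.668 mg/L.
Minimum DO = 9.52 − 1.668 = 7.852 mg/L.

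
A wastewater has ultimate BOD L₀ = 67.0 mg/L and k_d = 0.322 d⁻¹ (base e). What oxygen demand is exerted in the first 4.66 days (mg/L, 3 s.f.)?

y ≈ 52.1 mg/L

y_t = L₀(1 − e^(−k_d t)) = 67.0 × (1 − e^(−0.322×4.66))
= 67.0 × (1 − 0.2230) = 67.0 × 0.7770 = 52.06 mg/L.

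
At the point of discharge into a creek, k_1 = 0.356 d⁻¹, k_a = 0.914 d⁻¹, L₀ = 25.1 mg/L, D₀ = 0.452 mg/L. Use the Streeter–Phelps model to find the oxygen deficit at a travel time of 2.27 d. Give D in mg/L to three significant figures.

k_1 L₀/(k_a−k_1) = 0.356×25.1/(0.914−0.356) = 8.936/0.5580 = 16.01 mg/L.
e^(−k_1 t) = e^(−0.356×2.270) = 0.4457; e^(−k_a t) = e^(−0.914×2.270) = 0.1256.
D = 16.01 × (0.4457 − 0.1256) + 0.452 × 0.1256 = 5.126 + 0.05676 = 5.183 mg/L.

D ≈ 5.18 mg/L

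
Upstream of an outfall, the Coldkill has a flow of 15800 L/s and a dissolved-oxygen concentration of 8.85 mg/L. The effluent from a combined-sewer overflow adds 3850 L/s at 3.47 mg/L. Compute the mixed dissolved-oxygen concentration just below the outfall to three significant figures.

Flow-weighted mixing: C = (Q_r C_r + Q_w C_w)/(Q_r + Q_w)
= (15800×8.85 + 3850×3.47)/(15800 + 3850) = 153200/19650 = 7.796 mg/L.

7.80 mg/L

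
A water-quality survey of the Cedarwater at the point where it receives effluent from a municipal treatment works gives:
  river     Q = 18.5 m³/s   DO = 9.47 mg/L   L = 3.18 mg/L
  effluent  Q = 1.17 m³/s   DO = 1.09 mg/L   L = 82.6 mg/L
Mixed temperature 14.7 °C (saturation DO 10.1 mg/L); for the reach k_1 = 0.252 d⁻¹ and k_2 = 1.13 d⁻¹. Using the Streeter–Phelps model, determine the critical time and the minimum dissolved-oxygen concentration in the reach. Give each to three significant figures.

Mixed DO = (18.5×9.47 + 1.17×1.09)/(18.5+1.17) = 176.5/19.67 = 8.972 mg/L.
Mixed L₀ = (18.5×3.18 + 1.17×82.6)/(19.67) = 155.5/19.67 = 7.904 mg/L.
Initial deficit D₀ = C_s − DO₀ = 10.1 − 8.972 = 1.128 mg/L.
t_c = (1/0.8780) ln[(1.13/0.252)(1 − 1.128×0.8780/(0.252×7.904))] = 1.139 × ln(2.254) = 0.9254 d.
D_c = (0.252/1.13) × 7.904 × e^(−0.252×0.9254) = 0.2230 × 7.904 × 0.7920 = 1.396 mg/L.
Minimum DO = 10.1 − 1.396 = 8.704 mg/L.

t_c ≈ 0.925 d; minimum DO ≈ 8.70 mg/L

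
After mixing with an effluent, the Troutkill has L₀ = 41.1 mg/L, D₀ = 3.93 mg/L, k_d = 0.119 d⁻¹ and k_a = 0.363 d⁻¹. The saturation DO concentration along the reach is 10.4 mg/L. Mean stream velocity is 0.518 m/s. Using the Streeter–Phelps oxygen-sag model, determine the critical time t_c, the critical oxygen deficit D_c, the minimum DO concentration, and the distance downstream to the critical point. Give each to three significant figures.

With k_a/k_d = 3.050 and 1 − D₀(k_a−k_d)/(k_d L₀) = 0.8039,
t_c = ln(3.050 × 0.8039) / (0.363 − 0.119) = ln(2.452) / 0.2440 = 0.8970/0.2440 = 3.676 d.
D_c = (k_d/k_a) L₀ e^(−k_d t_c) = (0.119/0.363) × 41.1 × e^(−0.119×3.676) = 0.3278 × 41.1 × 0.6457 = 8.699 mg/L.
Minimum DO = C_s − D_c = 10.4 − 8.699 = 1.701 mg/L.
x_c = v t_c = 0.518 m/s × 3.676 d × 86400 s/d = 164500 m ≈ 165 km.

t_c ≈ 3.68 d; D_c ≈ 8.70 mg/L; min DO ≈ 1.70 mg/L; x_c ≈ 165 km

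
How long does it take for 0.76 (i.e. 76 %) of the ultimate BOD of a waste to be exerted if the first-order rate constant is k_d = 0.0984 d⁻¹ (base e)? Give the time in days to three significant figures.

t ≈ 14.5 d

y/L₀ = 1 − e^(−k_d t) = 0.76 ⇒ e^(−k_d t) = 0.240
t = −ln(0.240) / 0.0984 = 1.427 / 0.0984 = 14.50 d.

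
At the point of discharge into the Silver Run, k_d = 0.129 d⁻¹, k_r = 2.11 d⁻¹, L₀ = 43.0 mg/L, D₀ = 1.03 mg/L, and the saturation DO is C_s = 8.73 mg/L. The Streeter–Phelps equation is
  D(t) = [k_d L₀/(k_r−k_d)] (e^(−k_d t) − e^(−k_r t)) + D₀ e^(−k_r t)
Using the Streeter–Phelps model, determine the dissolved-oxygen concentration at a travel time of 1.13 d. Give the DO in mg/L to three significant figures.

DO ≈ 6.47 mg/L

k_d L₀/(k_r−k_d) = 0.129×43.0/(2.11−0.129) = 5.547/1.981 = 2.800 mg/L.
e^(−k_d t) = e^(−0.129×1.130) = 0.8644; e^(−k_r t) = e^(−2.11×1.130) = 0.09215.
D = 2.800 × (0.8644 − 0.09215) + 1.03 × 0.09215 = 2.162 + 0.09492 = 2.257 mg/L.
DO = C_s − D = 8.73 − 2.257 = 6.473 mg/L.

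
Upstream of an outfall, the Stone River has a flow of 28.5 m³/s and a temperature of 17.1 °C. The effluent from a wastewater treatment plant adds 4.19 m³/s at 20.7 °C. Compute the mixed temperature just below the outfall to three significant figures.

Flow-weighted mixing: C = (Q_r C_r + Q_w C_w)/(Q_r + Q_w)
= (28.5×17.1 + 4.19×20.7)/(28.5 + 4.19) = 574.1/32.69 = 17.56 °C.

17.6 °C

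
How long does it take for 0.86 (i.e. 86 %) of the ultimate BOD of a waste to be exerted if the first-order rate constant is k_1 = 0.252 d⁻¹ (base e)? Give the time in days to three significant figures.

t ≈ 7.80 d

y/L₀ = 1 − e^(−k_1 t) = 0.86 ⇒ e^(−k_1 t) = 0.140
t = −ln(0.140) / 0.252 = 1.966 / 0.252 = 7.802 d.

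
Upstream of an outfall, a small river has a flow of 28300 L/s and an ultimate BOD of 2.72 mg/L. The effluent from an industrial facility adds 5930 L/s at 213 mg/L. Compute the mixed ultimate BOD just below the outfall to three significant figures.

Flow-weighted mixing: C = (Q_r C_r + Q_w C_w)/(Q_r + Q_w)
= (28300×2.72 + 5930×213)/(28300 + 5930) = 1.340×10^6/34230 = 39.15 mg/L.

39.1 mg/L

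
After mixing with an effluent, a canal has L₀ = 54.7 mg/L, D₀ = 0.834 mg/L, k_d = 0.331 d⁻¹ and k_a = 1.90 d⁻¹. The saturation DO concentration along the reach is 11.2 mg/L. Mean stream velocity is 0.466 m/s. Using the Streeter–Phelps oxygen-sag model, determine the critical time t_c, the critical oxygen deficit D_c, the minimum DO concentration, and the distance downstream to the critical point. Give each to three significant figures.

At the critical point dD/dt = 0, so k_d L₀ e^(−k_d t) = k_a D. Substituting D(t) from the Streeter–Phelps equation and solving for t gives
t_c = ln[(k_a/k_d)(1 − D₀(k_a−k_d)/(k_d L₀))] / (k_a−k_d).
Here k_a−k_d = 1.569 d⁻¹ and 1 − D₀(k_a−k_d)/(k_d L₀) = 1 − 0.834×1.569/(0.331×54.7) = 0.9277, so
t_c = ln(5.740 × 0.9277) / 1.569 = 1.672 / 1.569 = 1.066 d.
D_c = (k_d/k_a) L₀ e^(−k_d t_c) = (0.331/1.90) × 54.7 × e^(−0.331×1.066) = 0.1742 × 54.7 × 0.7027 = 6.696 mg/L.
Minimum DO = C_s − D_c = 11.2 − 6.696 = 4.504 mg/L.
x_c = v t_c = 0.466 m/s × 1.066 d × 86400 s/d = 42920 m ≈ 42.9 km.

t_c ≈ 1.07 d; D_c ≈ 6.70 mg/L; min DO ≈ 4.50 mg/L; x_c ≈ 42.9 km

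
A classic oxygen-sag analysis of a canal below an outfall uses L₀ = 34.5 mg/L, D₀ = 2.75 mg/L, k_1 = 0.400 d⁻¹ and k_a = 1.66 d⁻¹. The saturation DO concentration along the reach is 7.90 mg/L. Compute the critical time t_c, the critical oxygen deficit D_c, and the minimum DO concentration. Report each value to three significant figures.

With k_a/k_1 = 4.150 and 1 − D₀(k_a−k_1)/(k_1 L₀) = 0.7489,
t_c = ln(4.150 × 0.7489) / (1.66 − 0.400) = ln(3.108) / 1.260 = 1.134/1.260 = 0.9000 d.
L(t_c) = L₀ e^(−k_1 t_c) = 34.5 × 0.6977 = 24.07 mg/L, and at the critical point k_a D_c = k_1 L, so D_c = (0.400/1.66) × 24.07 = 5.800 mg/L.
Minimum DO = C_s − D_c = 7.90 − 5.800 = 2.100 mg/L.

t_c ≈ 0.900 d; D_c ≈ 5.80 mg/L; min DO ≈ 2.10 mg/L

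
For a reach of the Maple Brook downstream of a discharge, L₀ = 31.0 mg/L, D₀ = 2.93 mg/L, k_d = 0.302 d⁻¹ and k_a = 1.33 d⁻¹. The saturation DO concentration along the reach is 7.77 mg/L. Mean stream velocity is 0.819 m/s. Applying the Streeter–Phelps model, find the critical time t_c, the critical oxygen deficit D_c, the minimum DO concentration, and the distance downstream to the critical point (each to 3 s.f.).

With k_a/k_d = 4.404 and 1 − D₀(k_a−k_d)/(k_d L₀) = 0.6783,
t_c = ln(4.404 × 0.6783) / (1.33 − 0.302) = ln(2.987) / 1.028 = 1.094/1.028 = 1.064 d.
L(t_c) = L₀ e^(−k_d t_c) = 31.0 × 0.7251 = 22.48 mg/L, and at the critical point k_a D_c = k_d L, so D_c = (0.302/1.33) × 22.48 = 5.104 mg/L.
Minimum DO = C_s − D_c = 7.77 − 5.104 = 2.666 mg/L.
x_c = v t_c = 0.819 m/s × 1.064 d × 86400 s/d = 75330 m ≈ 75.3 km.

t_c ≈ 1.06 d; D_c ≈ 5.10 mg/L; min DO ≈ 2.67 mg/L; x_c ≈ 75.3 km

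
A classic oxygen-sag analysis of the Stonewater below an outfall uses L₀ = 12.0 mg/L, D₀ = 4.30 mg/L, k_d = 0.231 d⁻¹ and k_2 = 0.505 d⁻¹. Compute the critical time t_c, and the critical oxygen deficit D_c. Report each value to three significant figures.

t_c ≈ 0.835 d; D_c ≈ 4.53 mg/L

At the critical point dD/dt = 0, so k_d L₀ e^(−k_d t) = k_2 D. Substituting D(t) from the Streeter–Phelps equation and solving for t gives
t_c = ln[(k_2/k_d)(1 − D₀(k_2−k_d)/(k_d L₀))] / (k_2−k_d).
Here k_2−k_d = 0.2740 d⁻¹ and 1 − D₀(k_2−k_d)/(k_d L₀) = 1 − 4.30×0.2740/(0.231×12.0) = 0.5750, so
t_c = ln(2.186 × 0.5750) / 0.2740 = 0.2287 / 0.2740 = 0.8346 d.
D_c = (k_d/k_2) L₀ e^(−k_d t_c) = (0.231/0.505) × 12.0 × e^(−0.231×0.8346) = 0.4574 × 12.0 × 0.8246 = 4.527 mg/L.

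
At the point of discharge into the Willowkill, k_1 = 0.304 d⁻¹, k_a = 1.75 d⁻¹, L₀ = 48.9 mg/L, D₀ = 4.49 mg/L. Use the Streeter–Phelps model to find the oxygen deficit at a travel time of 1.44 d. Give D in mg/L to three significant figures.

D ≈ 6.17 mg/L

k_1 L₀/(k_a−k_1) = 0.304×48.9/(1.75−0.304) = 14.87/1.446 = 10.28 mg/L.
e^(−k_1 t) = e^(−0.304×1.440) = 0.6455; e^(−k_a t) = e^(−1.75×1.440) = 0.08046.
D = 10.28 × (0.6455 − 0.08046) + 4.49 × 0.08046 = 5.809 + 0.3613 = 6.170 mg/L.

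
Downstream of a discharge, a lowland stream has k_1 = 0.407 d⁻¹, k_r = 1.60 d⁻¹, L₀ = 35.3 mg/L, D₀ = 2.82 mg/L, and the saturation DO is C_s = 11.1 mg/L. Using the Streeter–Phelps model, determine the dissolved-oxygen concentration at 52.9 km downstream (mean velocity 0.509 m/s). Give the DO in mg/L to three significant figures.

Travel time t = x/v = 52.9 km / (0.509 m/s) = 52900 m / 0.509 m/s = 103900 s = 1.203 d.
k_1 L₀/(k_r−k_1) = 0.407×35.3/(1.60−0.407) = 14.37/1.193 = 12.04 mg/L.
e^(−k_1 t) = e^(−0.407×1.203) = 0.6129; e^(−k_r t) = e^(−1.60×1.203) = 0.1459.
D = 12.04 × (0.6129 − 0.1459) + 2.82 × 0.1459 = 5.623 + 0.4115 = 6.035 mg/L.
DO = C_s − D = 11.1 − 6.035 = 5.065 mg/L.

DO ≈ 5.07 mg/L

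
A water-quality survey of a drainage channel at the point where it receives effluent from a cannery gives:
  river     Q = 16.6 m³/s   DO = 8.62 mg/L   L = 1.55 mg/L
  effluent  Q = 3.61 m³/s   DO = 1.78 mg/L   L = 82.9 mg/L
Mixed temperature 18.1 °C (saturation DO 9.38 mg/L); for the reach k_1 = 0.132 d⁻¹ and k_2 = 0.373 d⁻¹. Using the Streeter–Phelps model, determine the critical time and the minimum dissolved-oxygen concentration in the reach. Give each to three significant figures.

t_c ≈ 3.25 d; minimum DO ≈ 5.68 mg/L

Mixed DO = (16.6×8.62 + 3.61×1.78)/(16.6+3.61) = 149.5/20.21 = 7.398 mg/L.
Mixed L₀ = (16.6×1.55 + 3.61×82.9)/(20.21) = 325.0/20.21 = 16.08 mg/L.
Initial deficit D₀ = C_s − DO₀ = 9.38 − 7.398 = 1.982 mg/L.
t_c = (1/0.2410) ln[(0.373/0.132)(1 − 1.982×0.2410/(0.132×16.08))] = 4.149 × ln(2.190) = 3.253 d.
D_c = (0.132/0.373) × 16.08 × e^(−0.132×3.253) = 0.3539 × 16.08 × 0.6509 = 3.704 mg/L.
Minimum DO = 9.38 − 3.704 = 5.676 mg/L.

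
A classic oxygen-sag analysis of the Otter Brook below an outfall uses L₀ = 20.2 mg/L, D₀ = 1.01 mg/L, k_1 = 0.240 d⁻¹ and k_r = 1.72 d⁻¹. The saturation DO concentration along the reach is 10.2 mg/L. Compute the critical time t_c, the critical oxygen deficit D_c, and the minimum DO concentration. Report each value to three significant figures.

With k_r/k_1 = 7.167 and 1 − D₀(k_r−k_1)/(k_1 L₀) = 0.6917,
t_c = ln(7.167 × 0.6917) / (1.72 − 0.240) = ln(4.957) / 1.480 = 1.601/1.480 = 1.082 d.
D_c = (k_1/k_r) L₀ e^(−k_1 t_c) = (0.240/1.72) × 20.2 × e^(−0.240×1.082) = 0.1395 × 20.2 × 0.7714 = 2.174 mg/L.
Minimum DO = C_s − D_c = 10.2 − 2.174 = 8.026 mg/L.

t_c ≈ 1.08 d; D_c ≈ 2.17 mg/L; min DO ≈ 8.03 mg/L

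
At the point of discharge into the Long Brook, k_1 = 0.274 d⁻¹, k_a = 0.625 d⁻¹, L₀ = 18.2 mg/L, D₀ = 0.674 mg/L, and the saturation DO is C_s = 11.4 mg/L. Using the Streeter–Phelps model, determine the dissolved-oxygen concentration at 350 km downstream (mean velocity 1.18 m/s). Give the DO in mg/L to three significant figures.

DO ≈ 7.44 mg/L

Travel time t = x/v = 350 km / (1.18 m/s) = 350000 m / 1.18 m/s = 296600 s = 3.433 d.
k_1 L₀/(k_a−k_1) = 0.274×18.2/(0.625−0.274) = 4.987/0.3510 = 14.21 mg/L.
e^(−k_1 t) = e^(−0.274×3.433) = 0.3904; e^(−k_a t) = e^(−0.625×3.433) = 0.1170.
D = 14.21 × (0.3904 − 0.1170) + 0.674 × 0.1170 = 3.884 + 0.07886 = 3.963 mg/L.
DO = C_s − D = 11.4 − 3.963 = 7.437 mg/L.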